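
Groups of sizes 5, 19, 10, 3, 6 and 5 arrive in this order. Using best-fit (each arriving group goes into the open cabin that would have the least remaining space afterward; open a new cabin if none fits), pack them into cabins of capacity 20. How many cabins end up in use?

3

  5 → cabin 1 (new)  [load 5/20]
  19 → cabin 2 (new)  [load 19/20]
  10 → cabin 1  [load 15/20]
  3 → cabin 1  [load 18/20]
  6 → cabin 3 (new)  [load 6/20]
  5 → cabin 3  [load 11/20]
3 cabins opened.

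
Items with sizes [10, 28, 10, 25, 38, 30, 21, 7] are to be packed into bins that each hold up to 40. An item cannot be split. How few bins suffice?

Total = 38 + 30 + 28 + 25 + 21 + 10 + 10 + 7 = 169.
Lower bound: ⌈169/40⌉ = 5 bins.
A packing using 5 bins:
  bin 1: 38 = 38
  bin 2: 30 + 10 = 40
  bin 3: 28 + 10 = 38
  bin 4: 25 + 7 = 32
  bin 5: 21 = 21
This matches the lower bound, so 5 is optimal.

5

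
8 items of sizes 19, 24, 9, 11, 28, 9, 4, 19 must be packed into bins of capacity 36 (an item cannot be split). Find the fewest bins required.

4

Total = 28 + 24 + 19 + 19 + 11 + 9 + 9 + 4 = 123.
Lower bound: ⌈123/36⌉ = 4 bins.
A packing using 4 bins:
  bin 1: 28 + 4 = 32
  bin 2: 24 + 11 = 35
  bin 3: 19 + 9 = 28
  bin 4: 19 + 9 = 28
This matches the lower bound, so 4 is optimal.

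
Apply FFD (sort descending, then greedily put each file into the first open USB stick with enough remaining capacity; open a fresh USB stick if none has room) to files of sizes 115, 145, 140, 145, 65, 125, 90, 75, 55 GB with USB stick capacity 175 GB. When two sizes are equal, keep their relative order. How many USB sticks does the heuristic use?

7

Sorted descending: 145, 145, 140, 125, 115, 90, 75, 65, 55.
  145 → USB stick 1 (new)  [load 145/175]
  145 → USB stick 2 (new)  [load 145/175]
  140 → USB stick 3 (new)  [load 140/175]
  125 → USB stick 4 (new)  [load 125/175]
  115 → USB stick 5 (new)  [load 115/175]
  90 → USB stick 6 (new)  [load 90/175]
  75 → USB stick 6  [load 165/175]
  65 → USB stick 7 (new)  [load 65/175]
  55 → USB stick 5  [load 170/175]
7 USB sticks opened.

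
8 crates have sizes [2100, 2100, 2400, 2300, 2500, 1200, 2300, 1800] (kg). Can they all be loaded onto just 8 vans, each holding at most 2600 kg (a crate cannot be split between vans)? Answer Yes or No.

Yes

A valid assignment using 8 vans:
  van 1: 2500 = 2500
  van 2: 2400 = 2400
  van 3: 2300 = 2300
  van 4: 2300 = 2300
  van 5: 2100 = 2100
  van 6: 2100 = 2100
  van 7: 1800 = 1800
  van 8: 1200 = 1200
Every load is within 2600 kg, so 8 vans suffice.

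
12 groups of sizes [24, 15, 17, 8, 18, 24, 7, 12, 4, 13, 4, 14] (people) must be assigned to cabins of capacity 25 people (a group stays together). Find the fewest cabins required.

Total = 24 + 24 + 18 + 17 + 15 + 14 + 13 + 12 + 8 + 7 + 4 + 4 = 160 people.
Lower bound: ⌈160/25⌉ = 7 cabins.
A packing using 7 cabins:
  cabin 1: 24 = 24
  cabin 2: 24 = 24
  cabin 3: 18 + 7 = 25
  cabin 4: 17 + 8 = 25
  cabin 5: 15 + 4 + 4 = 23
  cabin 6: 14 = 14
  cabin 7: 13 + 12 = 25
This matches the lower bound, so 7 is optimal.

7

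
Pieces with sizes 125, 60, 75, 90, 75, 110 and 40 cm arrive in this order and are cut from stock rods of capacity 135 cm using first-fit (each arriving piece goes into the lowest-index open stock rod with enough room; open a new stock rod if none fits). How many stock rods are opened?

5

  125 → stock rod 1 (new)  [load 125/135]
  60 → stock rod 2 (new)  [load 60/135]
  75 → stock rod 2  [load 135/135]
  90 → stock rod 3 (new)  [load 90/135]
  75 → stock rod 4 (new)  [load 75/135]
  110 → stock rod 5 (new)  [load 110/135]
  40 → stock rod 3  [load 130/135]
5 stock rods opened.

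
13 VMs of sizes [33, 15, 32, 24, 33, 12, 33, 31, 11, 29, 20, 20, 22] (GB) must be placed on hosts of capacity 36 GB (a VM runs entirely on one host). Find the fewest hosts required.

Total = 33 + 33 + 33 + 32 + 31 + 29 + 24 + 22 + 20 + 20 + 15 + 12 + 11 = 315 GB.
Lower bound: ⌈315/36⌉ = 9 hosts.
Also, 10 VMs each exceed 18 GB, and no two of those can share a host, so at least 10 hosts are needed.
A packing using 10 hosts:
  host 1: 33 = 33
  host 2: 33 = 33
  host 3: 33 = 33
  host 4: 32 = 32
  host 5: 31 = 31
  host 6: 29 = 29
  host 7: 24 + 12 = 36
  host 8: 22 + 11 = 33
  host 9: 20 + 15 = 35
  host 10: 20 = 20
This matches the lower bound, so 10 is optimal.

10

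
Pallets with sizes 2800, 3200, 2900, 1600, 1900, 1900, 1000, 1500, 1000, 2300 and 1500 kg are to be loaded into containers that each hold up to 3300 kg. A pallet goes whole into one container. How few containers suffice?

8

Total = 3200 + 2900 + 2800 + 2300 + 1900 + 1900 + 1600 + 1500 + 1500 + 1000 + 1000 = 21600 kg.
Lower bound: ⌈21600/3300⌉ = 7 containers.
A packing using 8 containers:
  container 1: 3200 = 3200
  container 2: 2900 = 2900
  container 3: 2800 = 2800
  container 4: 2300 + 1000 = 3300
  container 5: 1900 + 1000 = 2900
  container 6: 1900 = 1900
  container 7: 1600 + 1500 = 3100
  container 8: 1500 = 1500
No arrangement into 7 containers stays within capacity, so 8 is optimal.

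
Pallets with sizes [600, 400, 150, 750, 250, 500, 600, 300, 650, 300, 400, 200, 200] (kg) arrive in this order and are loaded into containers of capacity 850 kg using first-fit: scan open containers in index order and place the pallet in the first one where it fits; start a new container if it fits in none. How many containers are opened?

7

  600 → container 1 (new)  [load 600/850]
  400 → container 2 (new)  [load 400/850]
  150 → container 1  [load 750/850]
  750 → container 3 (new)  [load 750/850]
  250 → container 2  [load 650/850]
  500 → container 4 (new)  [load 500/850]
  600 → container 5 (new)  [load 600/850]
  300 → container 4  [load 800/850]
  650 → container 6 (new)  [load 650/850]
  300 → container 7 (new)  [load 300/850]
  400 → container 7  [load 700/850]
  200 → container 2  [load 850/850]
  200 → container 5  [load 800/850]
7 containers opened.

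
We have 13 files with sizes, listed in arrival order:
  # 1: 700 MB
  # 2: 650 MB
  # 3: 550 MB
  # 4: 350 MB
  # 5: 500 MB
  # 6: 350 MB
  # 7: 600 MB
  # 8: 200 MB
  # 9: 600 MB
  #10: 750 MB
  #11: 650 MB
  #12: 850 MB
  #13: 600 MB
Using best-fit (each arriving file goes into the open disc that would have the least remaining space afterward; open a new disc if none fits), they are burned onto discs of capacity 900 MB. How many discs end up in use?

10

  700 → disc 1 (new)  [load 700/900]
  650 → disc 2 (new)  [load 650/900]
  550 → disc 3 (new)  [load 550/900]
  350 → disc 3  [load 900/900]
  500 → disc 4 (new)  [load 500/900]
  350 → disc 4  [load 850/900]
  600 → disc 5 (new)  [load 600/900]
  200 → disc 1  [load 900/900]
  600 → disc 6 (new)  [load 600/900]
  750 → disc 7 (new)  [load 750/900]
  650 → disc 8 (new)  [load 650/900]
  850 → disc 9 (new)  [load 850/900]
  600 → disc 10 (new)  [load 600/900]
10 discs opened.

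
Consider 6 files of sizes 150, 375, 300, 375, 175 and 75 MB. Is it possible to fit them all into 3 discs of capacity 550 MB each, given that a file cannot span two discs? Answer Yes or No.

Yes

A valid assignment using 3 discs:
  disc 1: 375 + 175 = 550
  disc 2: 375 + 150 = 525
  disc 3: 300 + 75 = 375
Every load is within 550 MB, so 3 discs suffice.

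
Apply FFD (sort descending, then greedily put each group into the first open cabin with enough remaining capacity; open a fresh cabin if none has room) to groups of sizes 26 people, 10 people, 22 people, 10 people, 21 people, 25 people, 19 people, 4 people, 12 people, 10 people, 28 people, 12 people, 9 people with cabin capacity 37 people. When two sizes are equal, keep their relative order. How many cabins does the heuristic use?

6

Sorted descending: 28, 26, 25, 22, 21, 19, 12, 12, 10, 10, 10, 9, 4.
  28 → cabin 1 (new)  [load 28/37]
  26 → cabin 2 (new)  [load 26/37]
  25 → cabin 3 (new)  [load 25/37]
  22 → cabin 4 (new)  [load 22/37]
  21 → cabin 5 (new)  [load 21/37]
  19 → cabin 6 (new)  [load 19/37]
  12 → cabin 3  [load 37/37]
  12 → cabin 4  [load 34/37]
  10 → cabin 2  [load 36/37]
  10 → cabin 5  [load 31/37]
  10 → cabin 6  [load 29/37]
  9 → cabin 1  [load 37/37]
  4 → cabin 5  [load 35/37]
6 cabins opened.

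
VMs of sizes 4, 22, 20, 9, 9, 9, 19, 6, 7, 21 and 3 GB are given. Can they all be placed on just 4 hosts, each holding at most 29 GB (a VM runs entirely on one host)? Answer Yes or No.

Total = 129 GB; ⌈129/29⌉ = 5.
At least 5 hosts are required, but only 4 are allowed.

No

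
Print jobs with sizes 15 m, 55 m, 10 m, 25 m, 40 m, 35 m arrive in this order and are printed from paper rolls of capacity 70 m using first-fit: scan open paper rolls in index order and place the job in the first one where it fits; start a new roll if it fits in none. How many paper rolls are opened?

3

  15 → roll 1 (new)  [load 15/70]
  55 → roll 1  [load 70/70]
  10 → roll 2 (new)  [load 10/70]
  25 → roll 2  [load 35/70]
  40 → roll 3 (new)  [load 40/70]
  35 → roll 2  [load 70/70]
3 paper rolls opened.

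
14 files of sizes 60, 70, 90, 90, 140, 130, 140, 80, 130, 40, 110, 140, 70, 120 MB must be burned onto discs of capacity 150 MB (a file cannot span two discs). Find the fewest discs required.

11

Total = 140 + 140 + 140 + 130 + 130 + 120 + 110 + 90 + 90 + 80 + 70 + 70 + 60 + 40 = 1410 MB.
Lower bound: ⌈1410/150⌉ = 10 discs.
A packing using 11 discs:
  disc 1: 140 = 140
  disc 2: 140 = 140
  disc 3: 140 = 140
  disc 4: 130 = 130
  disc 5: 130 = 130
  disc 6: 120 = 120
  disc 7: 110 + 40 = 150
  disc 8: 90 + 60 = 150
  disc 9: 90 = 90
  disc 10: 80 + 70 = 150
  disc 11: 70 = 70
No arrangement into 10 discs stays within capacity, so 11 is optimal.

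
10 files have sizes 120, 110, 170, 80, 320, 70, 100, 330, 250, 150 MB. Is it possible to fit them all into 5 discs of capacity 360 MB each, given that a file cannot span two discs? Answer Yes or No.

Yes

A valid assignment using 5 discs:
  disc 1: 330 = 330
  disc 2: 320 = 320
  disc 3: 250 + 110 = 360
  disc 4: 170 + 120 + 70 = 360
  disc 5: 150 + 100 + 80 = 330
Every load is within 360 MB, so 5 discs suffice.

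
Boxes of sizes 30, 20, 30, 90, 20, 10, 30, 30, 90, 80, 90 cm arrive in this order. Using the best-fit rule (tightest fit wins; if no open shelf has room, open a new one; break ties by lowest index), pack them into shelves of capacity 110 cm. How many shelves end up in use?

6

  30 → shelf 1 (new)  [load 30/110]
  20 → shelf 1  [load 50/110]
  30 → shelf 1  [load 80/110]
  90 → shelf 2 (new)  [load 90/110]
  20 → shelf 2  [load 110/110]
  10 → shelf 1  [load 90/110]
  30 → shelf 3 (new)  [load 30/110]
  30 → shelf 3  [load 60/110]
  90 → shelf 4 (new)  [load 90/110]
  80 → shelf 5 (new)  [load 80/110]
  90 → shelf 6 (new)  [load 90/110]
6 shelves opened.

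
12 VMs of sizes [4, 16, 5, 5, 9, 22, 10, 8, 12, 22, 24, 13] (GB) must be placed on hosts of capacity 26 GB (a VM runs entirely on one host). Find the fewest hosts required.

6

Total = 24 + 22 + 22 + 16 + 13 + 12 + 10 + 9 + 8 + 5 + 5 + 4 = 150 GB.
Lower bound: ⌈150/26⌉ = 6 hosts.
A packing using 6 hosts:
  host 1: 24 = 24
  host 2: 22 + 4 = 26
  host 3: 22 = 22
  host 4: 16 + 10 = 26
  host 5: 13 + 8 + 5 = 26
  host 6: 12 + 9 + 5 = 26
This matches the lower bound, so 6 is optimal.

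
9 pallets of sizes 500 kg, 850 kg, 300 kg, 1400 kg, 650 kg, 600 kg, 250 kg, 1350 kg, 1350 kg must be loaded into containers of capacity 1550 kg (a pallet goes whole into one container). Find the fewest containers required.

Total = 1400 + 1350 + 1350 + 850 + 650 + 600 + 500 + 300 + 250 = 7250 kg.
Lower bound: ⌈7250/1550⌉ = 5 containers.
A packing using 6 containers:
  container 1: 1400 = 1400
  container 2: 1350 = 1350
  container 3: 1350 = 1350
  container 4: 850 + 650 = 1500
  container 5: 600 + 500 + 300 = 1400
  container 6: 250 = 250
No arrangement into 5 containers stays within capacity, so 6 is optimal.

6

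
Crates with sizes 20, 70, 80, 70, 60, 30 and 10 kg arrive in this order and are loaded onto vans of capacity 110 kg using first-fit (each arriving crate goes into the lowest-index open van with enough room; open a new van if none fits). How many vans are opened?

4

  20 → van 1 (new)  [load 20/110]
  70 → van 1  [load 90/110]
  80 → van 2 (new)  [load 80/110]
  70 → van 3 (new)  [load 70/110]
  60 → van 4 (new)  [load 60/110]
  30 → van 2  [load 110/110]
  10 → van 1  [load 100/110]
4 vans opened.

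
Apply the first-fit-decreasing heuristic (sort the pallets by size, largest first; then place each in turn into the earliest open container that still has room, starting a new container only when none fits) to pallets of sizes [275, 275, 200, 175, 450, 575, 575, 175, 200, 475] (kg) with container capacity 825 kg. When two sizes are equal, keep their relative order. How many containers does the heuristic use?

Sorted descending: 575, 575, 475, 450, 275, 275, 200, 200, 175, 175.
  575 → container 1 (new)  [load 575/825]
  575 → container 2 (new)  [load 575/825]
  475 → container 3 (new)  [load 475/825]
  450 → container 4 (new)  [load 450/825]
  275 → container 3  [load 750/825]
  275 → container 4  [load 725/825]
  200 → container 1  [load 775/825]
  200 → container 2  [load 775/825]
  175 → container 5 (new)  [load 175/825]
  175 → container 5  [load 350/825]
5 containers opened.

5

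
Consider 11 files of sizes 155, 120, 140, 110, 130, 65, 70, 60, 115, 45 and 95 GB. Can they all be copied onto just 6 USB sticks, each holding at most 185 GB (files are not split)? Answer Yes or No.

No

Total = 1105 GB; ⌈1105/185⌉ = 6.
7 files each exceed half the capacity and cannot share a USB stick, forcing at least 7 USB sticks.
At least 7 USB sticks are required, but only 6 are allowed.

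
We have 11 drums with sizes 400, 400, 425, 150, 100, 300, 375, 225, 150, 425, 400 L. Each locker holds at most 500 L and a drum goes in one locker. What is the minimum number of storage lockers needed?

Total = 425 + 425 + 400 + 400 + 400 + 375 + 300 + 225 + 150 + 150 + 100 = 3350 L.
Lower bound: ⌈3350/500⌉ = 7 storage lockers.
A packing using 8 storage lockers:
  locker 1: 425 = 425
  locker 2: 425 = 425
  locker 3: 400 + 100 = 500
  locker 4: 400 = 400
  locker 5: 400 = 400
  locker 6: 375 = 375
  locker 7: 300 + 150 = 450
  locker 8: 225 + 150 = 375
No arrangement into 7 storage lockers stays within capacity, so 8 is optimal.

8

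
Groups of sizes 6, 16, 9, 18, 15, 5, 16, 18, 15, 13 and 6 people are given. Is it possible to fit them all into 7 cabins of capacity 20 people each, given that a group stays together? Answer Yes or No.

Total = 137 people; ⌈137/20⌉ = 7.
The bound of 7 does not rule out 7, but exhaustive search shows no assignment into 7 cabins of capacity 20 people exists — the minimum is 8.

No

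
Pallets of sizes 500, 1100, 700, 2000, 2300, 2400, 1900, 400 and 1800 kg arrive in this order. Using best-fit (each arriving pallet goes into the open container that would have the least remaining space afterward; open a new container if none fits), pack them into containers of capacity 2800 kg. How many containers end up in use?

6

  500 → container 1 (new)  [load 500/2800]
  1100 → container 1  [load 1600/2800]
  700 → container 1  [load 2300/2800]
  2000 → container 2 (new)  [load 2000/2800]
  2300 → container 3 (new)  [load 2300/2800]
  2400 → container 4 (new)  [load 2400/2800]
  1900 → container 5 (new)  [load 1900/2800]
  400 → container 4  [load 2800/2800]
  1800 → container 6 (new)  [load 1800/2800]
6 containers opened.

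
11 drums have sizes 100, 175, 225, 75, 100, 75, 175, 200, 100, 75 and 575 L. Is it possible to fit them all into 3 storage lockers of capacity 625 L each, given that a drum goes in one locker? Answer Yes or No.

No

Total = 1875 L; ⌈1875/625⌉ = 3.
The bound of 3 does not rule out 3, but exhaustive search shows no assignment into 3 storage lockers of capacity 625 L exists — the minimum is 4.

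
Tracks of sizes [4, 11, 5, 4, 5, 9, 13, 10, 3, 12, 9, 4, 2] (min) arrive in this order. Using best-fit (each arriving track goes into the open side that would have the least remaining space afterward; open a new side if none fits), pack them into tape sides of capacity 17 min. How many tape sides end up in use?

  4 → side 1 (new)  [load 4/17]
  11 → side 1  [load 15/17]
  5 → side 2 (new)  [load 5/17]
  4 → side 2  [load 9/17]
  5 → side 2  [load 14/17]
  9 → side 3 (new)  [load 9/17]
  13 → side 4 (new)  [load 13/17]
  10 → side 5 (new)  [load 10/17]
  3 → side 2  [load 17/17]
  12 → side 6 (new)  [load 12/17]
  9 → side 7 (new)  [load 9/17]
  4 → side 4  [load 17/17]
  2 → side 1  [load 17/17]
7 tape sides opened.

7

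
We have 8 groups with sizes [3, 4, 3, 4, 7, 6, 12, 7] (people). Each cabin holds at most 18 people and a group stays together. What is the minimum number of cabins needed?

3

Total = 12 + 7 + 7 + 6 + 4 + 4 + 3 + 3 = 46 people.
Lower bound: ⌈46/18⌉ = 3 cabins.
A packing using 3 cabins:
  cabin 1: 12 + 6 = 18
  cabin 2: 7 + 7 + 4 = 18
  cabin 3: 4 + 3 + 3 = 10
This matches the lower bound, so 3 is optimal.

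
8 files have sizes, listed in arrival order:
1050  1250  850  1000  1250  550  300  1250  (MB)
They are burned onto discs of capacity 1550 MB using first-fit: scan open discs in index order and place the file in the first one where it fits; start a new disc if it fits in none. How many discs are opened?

  1050 → disc 1 (new)  [load 1050/1550]
  1250 → disc 2 (new)  [load 1250/1550]
  850 → disc 3 (new)  [load 850/1550]
  1000 → disc 4 (new)  [load 1000/1550]
  1250 → disc 5 (new)  [load 1250/1550]
  550 → disc 3  [load 1400/1550]
  300 → disc 1  [load 1350/1550]
  1250 → disc 6 (new)  [load 1250/1550]
6 discs opened.

6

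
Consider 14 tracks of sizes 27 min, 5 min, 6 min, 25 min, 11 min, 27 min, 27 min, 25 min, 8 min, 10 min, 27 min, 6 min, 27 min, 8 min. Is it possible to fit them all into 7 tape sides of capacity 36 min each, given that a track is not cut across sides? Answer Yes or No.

A valid assignment using 7 tape sides:
  side 1: 27 + 8 = 35
  side 2: 27 + 8 = 35
  side 3: 27 + 6 = 33
  side 4: 27 + 6 = 33
  side 5: 27 + 5 = 32
  side 6: 25 + 11 = 36
  side 7: 25 + 10 = 35
Every load is within 36 min, so 7 tape sides suffice.

Yes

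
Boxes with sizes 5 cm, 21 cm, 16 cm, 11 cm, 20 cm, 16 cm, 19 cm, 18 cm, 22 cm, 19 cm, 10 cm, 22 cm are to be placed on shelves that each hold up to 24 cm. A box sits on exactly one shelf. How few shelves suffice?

10

Total = 22 + 22 + 21 + 20 + 19 + 19 + 18 + 16 + 16 + 11 + 10 + 5 = 199 cm.
Lower bound: ⌈199/24⌉ = 9 shelves.
A packing using 10 shelves:
  shelf 1: 22 = 22
  shelf 2: 22 = 22
  shelf 3: 21 = 21
  shelf 4: 20 = 20
  shelf 5: 19 + 5 = 24
  shelf 6: 19 = 19
  shelf 7: 18 = 18
  shelf 8: 16 = 16
  shelf 9: 16 = 16
  shelf 10: 11 + 10 = 21
No arrangement into 9 shelves stays within capacity, so 10 is optimal.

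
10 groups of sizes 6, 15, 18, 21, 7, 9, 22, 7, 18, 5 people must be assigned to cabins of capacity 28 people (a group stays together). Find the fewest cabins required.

Total = 22 + 21 + 18 + 18 + 15 + 9 + 7 + 7 + 6 + 5 = 128 people.
Lower bound: ⌈128/28⌉ = 5 cabins.
A packing using 5 cabins:
  cabin 1: 22 + 6 = 28
  cabin 2: 21 + 7 = 28
  cabin 3: 18 + 9 = 27
  cabin 4: 18 + 7 = 25
  cabin 5: 15 + 5 = 20
This matches the lower bound, so 5 is optimal.

5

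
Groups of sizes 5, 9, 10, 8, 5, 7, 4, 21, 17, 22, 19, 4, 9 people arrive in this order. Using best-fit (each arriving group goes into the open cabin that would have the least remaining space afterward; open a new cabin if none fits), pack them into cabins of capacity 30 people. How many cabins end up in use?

  5 → cabin 1 (new)  [load 5/30]
  9 → cabin 1  [load 14/30]
  10 → cabin 1  [load 24/30]
  8 → cabin 2 (new)  [load 8/30]
  5 → cabin 1  [load 29/30]
  7 → cabin 2  [load 15/30]
  4 → cabin 2  [load 19/30]
  21 → cabin 3 (new)  [load 21/30]
  17 → cabin 4 (new)  [load 17/30]
  22 → cabin 5 (new)  [load 22/30]
  19 → cabin 6 (new)  [load 19/30]
  4 → cabin 5  [load 26/30]
  9 → cabin 3  [load 30/30]
6 cabins opened.

6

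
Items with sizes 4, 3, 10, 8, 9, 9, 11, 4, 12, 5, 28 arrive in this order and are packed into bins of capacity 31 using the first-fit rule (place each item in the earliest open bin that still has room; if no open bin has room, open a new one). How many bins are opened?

  4 → bin 1 (new)  [load 4/31]
  3 → bin 1  [load 7/31]
  10 → bin 1  [load 17/31]
  8 → bin 1  [load 25/31]
  9 → bin 2 (new)  [load 9/31]
  9 → bin 2  [load 18/31]
  11 → bin 2  [load 29/31]
  4 → bin 1  [load 29/31]
  12 → bin 3 (new)  [load 12/31]
  5 → bin 3  [load 17/31]
  28 → bin 4 (new)  [load 28/31]
4 bins opened.

4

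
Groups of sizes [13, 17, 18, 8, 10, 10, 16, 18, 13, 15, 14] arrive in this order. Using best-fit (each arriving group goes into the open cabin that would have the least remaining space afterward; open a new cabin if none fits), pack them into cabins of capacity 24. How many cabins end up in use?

  13 → cabin 1 (new)  [load 13/24]
  17 → cabin 2 (new)  [load 17/24]
  18 → cabin 3 (new)  [load 18/24]
  8 → cabin 1  [load 21/24]
  10 → cabin 4 (new)  [load 10/24]
  10 → cabin 4  [load 20/24]
  16 → cabin 5 (new)  [load 16/24]
  18 → cabin 6 (new)  [load 18/24]
  13 → cabin 7 (new)  [load 13/24]
  15 → cabin 8 (new)  [load 15/24]
  14 → cabin 9 (new)  [load 14/24]
9 cabins opened.

9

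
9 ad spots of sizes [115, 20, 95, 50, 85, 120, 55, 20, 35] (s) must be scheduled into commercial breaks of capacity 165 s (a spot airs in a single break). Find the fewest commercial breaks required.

4

Total = 120 + 115 + 95 + 85 + 55 + 50 + 35 + 20 + 20 = 595 s.
Lower bound: ⌈595/165⌉ = 4 commercial breaks.
A packing using 4 commercial breaks:
  break 1: 120 + 35 = 155
  break 2: 115 + 50 = 165
  break 3: 95 + 55 = 150
  break 4: 85 + 20 + 20 = 125
This matches the lower bound, so 4 is optimal.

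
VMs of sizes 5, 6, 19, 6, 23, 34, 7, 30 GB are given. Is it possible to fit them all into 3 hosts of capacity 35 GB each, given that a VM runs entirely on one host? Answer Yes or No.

Total = 130 GB; ⌈130/35⌉ = 4.
At least 4 hosts are required, but only 3 are allowed.

No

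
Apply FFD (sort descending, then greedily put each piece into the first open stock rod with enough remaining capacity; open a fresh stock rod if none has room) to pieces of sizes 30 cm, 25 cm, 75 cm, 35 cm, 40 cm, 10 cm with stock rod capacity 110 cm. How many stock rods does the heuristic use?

Sorted descending: 75, 40, 35, 30, 25, 10.
  75 → stock rod 1 (new)  [load 75/110]
  40 → stock rod 2 (new)  [load 40/110]
  35 → stock rod 1  [load 110/110]
  30 → stock rod 2  [load 70/110]
  25 → stock rod 2  [load 95/110]
  10 → stock rod 2  [load 105/110]
2 stock rods opened.

2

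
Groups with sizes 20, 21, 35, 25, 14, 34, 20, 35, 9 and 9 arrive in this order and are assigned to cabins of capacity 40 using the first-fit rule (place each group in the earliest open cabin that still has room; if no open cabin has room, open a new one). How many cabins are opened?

7

  20 → cabin 1 (new)  [load 20/40]
  21 → cabin 2 (new)  [load 21/40]
  35 → cabin 3 (new)  [load 35/40]
  25 → cabin 4 (new)  [load 25/40]
  14 → cabin 1  [load 34/40]
  34 → cabin 5 (new)  [load 34/40]
  20 → cabin 6 (new)  [load 20/40]
  35 → cabin 7 (new)  [load 35/40]
  9 → cabin 2  [load 30/40]
  9 → cabin 2  [load 39/40]
7 cabins opened.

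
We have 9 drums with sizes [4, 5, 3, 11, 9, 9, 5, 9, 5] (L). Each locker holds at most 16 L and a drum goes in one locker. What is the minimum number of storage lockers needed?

4

Total = 11 + 9 + 9 + 9 + 5 + 5 + 5 + 4 + 3 = 60 L.
Lower bound: ⌈60/16⌉ = 4 storage lockers.
A packing using 4 storage lockers:
  locker 1: 11 + 5 = 16
  locker 2: 9 + 5 = 14
  locker 3: 9 + 5 = 14
  locker 4: 9 + 4 + 3 = 16
This matches the lower bound, so 4 is optimal.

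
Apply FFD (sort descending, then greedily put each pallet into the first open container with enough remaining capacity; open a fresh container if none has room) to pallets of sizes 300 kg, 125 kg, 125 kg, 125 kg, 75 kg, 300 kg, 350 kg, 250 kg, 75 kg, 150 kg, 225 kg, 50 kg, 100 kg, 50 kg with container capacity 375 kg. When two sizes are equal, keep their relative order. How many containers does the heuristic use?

Sorted descending: 350, 300, 300, 250, 225, 150, 125, 125, 125, 100, 75, 75, 50, 50.
  350 → container 1 (new)  [load 350/375]
  300 → container 2 (new)  [load 300/375]
  300 → container 3 (new)  [load 300/375]
  250 → container 4 (new)  [load 250/375]
  225 → container 5 (new)  [load 225/375]
  150 → container 5  [load 375/375]
  125 → container 4  [load 375/375]
  125 → container 6 (new)  [load 125/375]
  125 → container 6  [load 250/375]
  100 → container 6  [load 350/375]
  75 → container 2  [load 375/375]
  75 → container 3  [load 375/375]
  50 → container 7 (new)  [load 50/375]
  50 → container 7  [load 100/375]
7 containers opened.

7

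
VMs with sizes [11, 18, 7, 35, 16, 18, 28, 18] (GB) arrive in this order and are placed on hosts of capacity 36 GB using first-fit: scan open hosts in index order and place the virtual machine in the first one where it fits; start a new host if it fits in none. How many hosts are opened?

  11 → host 1 (new)  [load 11/36]
  18 → host 1  [load 29/36]
  7 → host 1  [load 36/36]
  35 → host 2 (new)  [load 35/36]
  16 → host 3 (new)  [load 16/36]
  18 → host 3  [load 34/36]
  28 → host 4 (new)  [load 28/36]
  18 → host 5 (new)  [load 18/36]
5 hosts opened.

5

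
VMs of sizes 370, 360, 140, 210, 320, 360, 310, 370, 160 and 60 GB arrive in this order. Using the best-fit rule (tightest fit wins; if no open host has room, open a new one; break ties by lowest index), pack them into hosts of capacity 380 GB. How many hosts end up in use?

  370 → host 1 (new)  [load 370/380]
  360 → host 2 (new)  [load 360/380]
  140 → host 3 (new)  [load 140/380]
  210 → host 3  [load 350/380]
  320 → host 4 (new)  [load 320/380]
  360 → host 5 (new)  [load 360/380]
  310 → host 6 (new)  [load 310/380]
  370 → host 7 (new)  [load 370/380]
  160 → host 8 (new)  [load 160/380]
  60 → host 4  [load 380/380]
8 hosts opened.

8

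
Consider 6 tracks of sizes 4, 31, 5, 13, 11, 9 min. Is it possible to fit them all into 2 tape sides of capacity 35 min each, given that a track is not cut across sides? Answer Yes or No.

No

Total = 73 min; ⌈73/35⌉ = 3.
At least 3 tape sides are required, but only 2 are allowed.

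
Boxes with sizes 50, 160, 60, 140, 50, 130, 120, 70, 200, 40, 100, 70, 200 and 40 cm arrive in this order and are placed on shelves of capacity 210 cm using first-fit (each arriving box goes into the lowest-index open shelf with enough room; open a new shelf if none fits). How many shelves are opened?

  50 → shelf 1 (new)  [load 50/210]
  160 → shelf 1  [load 210/210]
  60 → shelf 2 (new)  [load 60/210]
  140 → shelf 2  [load 200/210]
  50 → shelf 3 (new)  [load 50/210]
  130 → shelf 3  [load 180/210]
  120 → shelf 4 (new)  [load 120/210]
  70 → shelf 4  [load 190/210]
  200 → shelf 5 (new)  [load 200/210]
  40 → shelf 6 (new)  [load 40/210]
  100 → shelf 6  [load 140/210]
  70 → shelf 6  [load 210/210]
  200 → shelf 7 (new)  [load 200/210]
  40 → shelf 8 (new)  [load 40/210]
8 shelves opened.

8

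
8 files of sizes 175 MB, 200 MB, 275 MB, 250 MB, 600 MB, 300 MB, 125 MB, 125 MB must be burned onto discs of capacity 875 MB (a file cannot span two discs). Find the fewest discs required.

3

Total = 600 + 300 + 275 + 250 + 200 + 175 + 125 + 125 = 2050 MB.
Lower bound: ⌈2050/875⌉ = 3 discs.
A packing using 3 discs:
  disc 1: 600 + 275 = 875
  disc 2: 300 + 250 + 200 + 125 = 875
  disc 3: 175 + 125 = 300
This matches the lower bound, so 3 is optimal.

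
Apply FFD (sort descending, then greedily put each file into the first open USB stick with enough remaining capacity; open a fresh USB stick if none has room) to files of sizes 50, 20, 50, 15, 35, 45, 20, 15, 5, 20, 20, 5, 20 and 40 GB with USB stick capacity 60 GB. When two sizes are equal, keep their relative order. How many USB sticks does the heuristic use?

Sorted descending: 50, 50, 45, 40, 35, 20, 20, 20, 20, 20, 15, 15, 5, 5.
  50 → USB stick 1 (new)  [load 50/60]
  50 → USB stick 2 (new)  [load 50/60]
  45 → USB stick 3 (new)  [load 45/60]
  40 → USB stick 4 (new)  [load 40/60]
  35 → USB stick 5 (new)  [load 35/60]
  20 → USB stick 4  [load 60/60]
  20 → USB stick 5  [load 55/60]
  20 → USB stick 6 (new)  [load 20/60]
  20 → USB stick 6  [load 40/60]
  20 → USB stick 6  [load 60/60]
  15 → USB stick 3  [load 60/60]
  15 → USB stick 7 (new)  [load 15/60]
  5 → USB stick 1  [load 55/60]
  5 → USB stick 1  [load 60/60]
7 USB sticks opened.

7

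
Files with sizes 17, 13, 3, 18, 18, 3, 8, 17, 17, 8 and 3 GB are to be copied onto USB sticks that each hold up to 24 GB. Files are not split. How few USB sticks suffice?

7

Total = 18 + 18 + 17 + 17 + 17 + 13 + 8 + 8 + 3 + 3 + 3 = 125 GB.
Lower bound: ⌈125/24⌉ = 6 USB sticks.
A packing using 7 USB sticks:
  USB stick 1: 18 + 3 + 3 = 24
  USB stick 2: 18 + 3 = 21
  USB stick 3: 17 = 17
  USB stick 4: 17 = 17
  USB stick 5: 17 = 17
  USB stick 6: 13 + 8 = 21
  USB stick 7: 8 = 8
No arrangement into 6 USB sticks stays within capacity, so 7 is optimal.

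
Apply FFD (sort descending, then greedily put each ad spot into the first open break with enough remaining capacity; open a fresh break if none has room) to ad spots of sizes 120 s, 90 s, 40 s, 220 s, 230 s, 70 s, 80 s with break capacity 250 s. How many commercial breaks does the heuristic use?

Sorted descending: 230, 220, 120, 90, 80, 70, 40.
  230 → break 1 (new)  [load 230/250]
  220 → break 2 (new)  [load 220/250]
  120 → break 3 (new)  [load 120/250]
  90 → break 3  [load 210/250]
  80 → break 4 (new)  [load 80/250]
  70 → break 4  [load 150/250]
  40 → break 3  [load 250/250]
4 commercial breaks opened.

4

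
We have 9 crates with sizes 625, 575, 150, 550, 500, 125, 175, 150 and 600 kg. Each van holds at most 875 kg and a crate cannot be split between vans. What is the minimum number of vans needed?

5

Total = 625 + 600 + 575 + 550 + 500 + 175 + 150 + 150 + 125 = 3450 kg.
Lower bound: ⌈3450/875⌉ = 4 vans.
Also, 5 crates each exceed 875/2 kg, and no two of those can share a van, so at least 5 vans are needed.
A packing using 5 vans:
  van 1: 625 + 175 = 800
  van 2: 600 + 150 + 125 = 875
  van 3: 575 + 150 = 725
  van 4: 550 = 550
  van 5: 500 = 500
This matches the lower bound, so 5 is optimal.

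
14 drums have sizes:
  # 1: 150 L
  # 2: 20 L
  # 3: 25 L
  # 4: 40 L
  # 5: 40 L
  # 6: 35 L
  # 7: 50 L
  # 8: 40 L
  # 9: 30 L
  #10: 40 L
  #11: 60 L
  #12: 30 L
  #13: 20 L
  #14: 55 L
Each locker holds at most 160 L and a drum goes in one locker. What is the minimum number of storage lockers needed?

Total = 150 + 60 + 55 + 50 + 40 + 40 + 40 + 40 + 35 + 30 + 30 + 25 + 20 + 20 = 635 L.
Lower bound: ⌈635/160⌉ = 4 storage lockers.
A packing using 5 storage lockers:
  locker 1: 150 = 150
  locker 2: 60 + 55 + 40 = 155
  locker 3: 50 + 40 + 40 + 30 = 160
  locker 4: 40 + 35 + 30 + 25 + 20 = 150
  locker 5: 20 = 20
No arrangement into 4 storage lockers stays within capacity, so 5 is optimal.

5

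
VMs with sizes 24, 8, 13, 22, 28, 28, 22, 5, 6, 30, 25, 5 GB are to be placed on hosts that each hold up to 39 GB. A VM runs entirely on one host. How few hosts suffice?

7

Total = 30 + 28 + 28 + 25 + 24 + 22 + 22 + 13 + 8 + 6 + 5 + 5 = 216 GB.
Lower bound: ⌈216/39⌉ = 6 hosts.
Also, 7 VMs each exceed 39/2 GB, and no two of those can share a host, so at least 7 hosts are needed.
A packing using 7 hosts:
  host 1: 30 + 8 = 38
  host 2: 28 + 6 + 5 = 39
  host 3: 28 + 5 = 33
  host 4: 25 + 13 = 38
  host 5: 24 = 24
  host 6: 22 = 22
  host 7: 22 = 22
This matches the lower bound, so 7 is optimal.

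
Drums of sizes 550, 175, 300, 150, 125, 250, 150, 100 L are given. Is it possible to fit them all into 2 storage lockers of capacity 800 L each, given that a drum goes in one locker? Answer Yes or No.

No

Total = 1800 L; ⌈1800/800⌉ = 3.
At least 3 storage lockers are required, but only 2 are allowed.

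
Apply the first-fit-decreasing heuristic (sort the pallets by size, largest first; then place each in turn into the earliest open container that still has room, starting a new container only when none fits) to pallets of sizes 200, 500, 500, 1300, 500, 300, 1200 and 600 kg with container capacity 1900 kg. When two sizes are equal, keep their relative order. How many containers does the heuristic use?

3

Sorted descending: 1300, 1200, 600, 500, 500, 500, 300, 200.
  1300 → container 1 (new)  [load 1300/1900]
  1200 → container 2 (new)  [load 1200/1900]
  600 → container 1  [load 1900/1900]
  500 → container 2  [load 1700/1900]
  500 → container 3 (new)  [load 500/1900]
  500 → container 3  [load 1000/1900]
  300 → container 3  [load 1300/1900]
  200 → container 2  [load 1900/1900]
3 containers opened.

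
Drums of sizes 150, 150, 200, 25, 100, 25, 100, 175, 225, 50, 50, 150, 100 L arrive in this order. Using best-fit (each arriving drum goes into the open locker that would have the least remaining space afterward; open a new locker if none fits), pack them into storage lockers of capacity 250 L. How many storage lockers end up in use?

7

  150 → locker 1 (new)  [load 150/250]
  150 → locker 2 (new)  [load 150/250]
  200 → locker 3 (new)  [load 200/250]
  25 → locker 3  [load 225/250]
  100 → locker 1  [load 250/250]
  25 → locker 3  [load 250/250]
  100 → locker 2  [load 250/250]
  175 → locker 4 (new)  [load 175/250]
  225 → locker 5 (new)  [load 225/250]
  50 → locker 4  [load 225/250]
  50 → locker 6 (new)  [load 50/250]
  150 → locker 6  [load 200/250]
  100 → locker 7 (new)  [load 100/250]
7 storage lockers opened.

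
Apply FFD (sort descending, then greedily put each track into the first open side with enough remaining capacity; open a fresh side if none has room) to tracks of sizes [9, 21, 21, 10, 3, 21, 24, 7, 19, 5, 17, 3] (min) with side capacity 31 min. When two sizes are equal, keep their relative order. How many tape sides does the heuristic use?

Sorted descending: 24, 21, 21, 21, 19, 17, 10, 9, 7, 5, 3, 3.
  24 → side 1 (new)  [load 24/31]
  21 → side 2 (new)  [load 21/31]
  21 → side 3 (new)  [load 21/31]
  21 → side 4 (new)  [load 21/31]
  19 → side 5 (new)  [load 19/31]
  17 → side 6 (new)  [load 17/31]
  10 → side 2  [load 31/31]
  9 → side 3  [load 30/31]
  7 → side 1  [load 31/31]
  5 → side 4  [load 26/31]
  3 → side 4  [load 29/31]
  3 → side 5  [load 22/31]
6 tape sides opened.

6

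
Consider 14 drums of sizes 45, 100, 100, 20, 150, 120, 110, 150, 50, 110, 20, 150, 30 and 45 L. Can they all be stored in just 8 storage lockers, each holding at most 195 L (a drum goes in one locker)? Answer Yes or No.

A valid assignment using 8 storage lockers:
  locker 1: 150 + 45 = 195
  locker 2: 150 + 45 = 195
  locker 3: 150 + 30 = 180
  locker 4: 120 + 50 + 20 = 190
  locker 5: 110 + 20 = 130
  locker 6: 110 = 110
  locker 7: 100 = 100
  locker 8: 100 = 100
Every load is within 195 L, so 8 storage lockers suffice.

Yes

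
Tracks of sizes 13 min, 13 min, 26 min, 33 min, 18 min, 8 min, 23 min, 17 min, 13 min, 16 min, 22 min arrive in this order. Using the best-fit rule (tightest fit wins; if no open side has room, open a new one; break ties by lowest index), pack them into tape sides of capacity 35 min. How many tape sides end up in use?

7

  13 → side 1 (new)  [load 13/35]
  13 → side 1  [load 26/35]
  26 → side 2 (new)  [load 26/35]
  33 → side 3 (new)  [load 33/35]
  18 → side 4 (new)  [load 18/35]
  8 → side 1  [load 34/35]
  23 → side 5 (new)  [load 23/35]
  17 → side 4  [load 35/35]
  13 → side 6 (new)  [load 13/35]
  16 → side 6  [load 29/35]
  22 → side 7 (new)  [load 22/35]
7 tape sides opened.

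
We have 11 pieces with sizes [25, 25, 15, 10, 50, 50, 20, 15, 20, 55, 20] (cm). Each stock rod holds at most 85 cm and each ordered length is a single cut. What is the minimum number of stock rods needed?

4

Total = 55 + 50 + 50 + 25 + 25 + 20 + 20 + 20 + 15 + 15 + 10 = 305 cm.
Lower bound: ⌈305/85⌉ = 4 stock rods.
A packing using 4 stock rods:
  stock rod 1: 55 + 25 = 80
  stock rod 2: 50 + 25 + 10 = 85
  stock rod 3: 50 + 20 + 15 = 85
  stock rod 4: 20 + 20 + 15 = 55
This matches the lower bound, so 4 is optimal.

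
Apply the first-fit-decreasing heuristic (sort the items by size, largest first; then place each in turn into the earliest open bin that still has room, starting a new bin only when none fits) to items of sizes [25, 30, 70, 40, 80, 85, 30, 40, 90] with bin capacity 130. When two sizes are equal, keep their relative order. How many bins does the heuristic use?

4

Sorted descending: 90, 85, 80, 70, 40, 40, 30, 30, 25.
  90 → bin 1 (new)  [load 90/130]
  85 → bin 2 (new)  [load 85/130]
  80 → bin 3 (new)  [load 80/130]
  70 → bin 4 (new)  [load 70/130]
  40 → bin 1  [load 130/130]
  40 → bin 2  [load 125/130]
  30 → bin 3  [load 110/130]
  30 → bin 4  [load 100/130]
  25 → bin 4  [load 125/130]
4 bins opened.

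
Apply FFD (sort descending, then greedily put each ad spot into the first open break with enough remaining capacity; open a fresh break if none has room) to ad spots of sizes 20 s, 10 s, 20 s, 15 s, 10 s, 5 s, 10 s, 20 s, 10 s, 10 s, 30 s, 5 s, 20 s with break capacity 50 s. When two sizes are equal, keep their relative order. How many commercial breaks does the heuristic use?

Sorted descending: 30, 20, 20, 20, 20, 15, 10, 10, 10, 10, 10, 5, 5.
  30 → break 1 (new)  [load 30/50]
  20 → break 1  [load 50/50]
  20 → break 2 (new)  [load 20/50]
  20 → break 2  [load 40/50]
  20 → break 3 (new)  [load 20/50]
  15 → break 3  [load 35/50]
  10 → break 2  [load 50/50]
  10 → break 3  [load 45/50]
  10 → break 4 (new)  [load 10/50]
  10 → break 4  [load 20/50]
  10 → break 4  [load 30/50]
  5 → break 3  [load 50/50]
  5 → break 4  [load 35/50]
4 commercial breaks opened.

4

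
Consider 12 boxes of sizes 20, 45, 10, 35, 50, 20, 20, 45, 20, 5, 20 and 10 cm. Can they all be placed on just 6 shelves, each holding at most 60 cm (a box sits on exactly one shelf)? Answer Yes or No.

Yes

A valid assignment using 6 shelves:
  shelf 1: 50 + 10 = 60
  shelf 2: 45 + 10 + 5 = 60
  shelf 3: 45 = 45
  shelf 4: 35 + 20 = 55
  shelf 5: 20 + 20 + 20 = 60
  shelf 6: 20 = 20
Every load is within 60 cm, so 6 shelves suffice.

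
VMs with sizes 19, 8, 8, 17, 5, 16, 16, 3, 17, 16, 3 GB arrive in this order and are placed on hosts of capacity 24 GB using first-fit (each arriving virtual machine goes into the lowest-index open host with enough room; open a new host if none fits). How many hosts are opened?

  19 → host 1 (new)  [load 19/24]
  8 → host 2 (new)  [load 8/24]
  8 → host 2  [load 16/24]
  17 → host 3 (new)  [load 17/24]
  5 → host 1  [load 24/24]
  16 → host 4 (new)  [load 16/24]
  16 → host 5 (new)  [load 16/24]
  3 → host 2  [load 19/24]
  17 → host 6 (new)  [load 17/24]
  16 → host 7 (new)  [load 16/24]
  3 → host 2  [load 22/24]
7 hosts opened.

7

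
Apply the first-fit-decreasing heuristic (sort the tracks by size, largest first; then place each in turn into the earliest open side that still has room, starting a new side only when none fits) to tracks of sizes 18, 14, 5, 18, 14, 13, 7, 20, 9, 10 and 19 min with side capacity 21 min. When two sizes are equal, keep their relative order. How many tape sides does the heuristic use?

8

Sorted descending: 20, 19, 18, 18, 14, 14, 13, 10, 9, 7, 5.
  20 → side 1 (new)  [load 20/21]
  19 → side 2 (new)  [load 19/21]
  18 → side 3 (new)  [load 18/21]
  18 → side 4 (new)  [load 18/21]
  14 → side 5 (new)  [load 14/21]
  14 → side 6 (new)  [load 14/21]
  13 → side 7 (new)  [load 13/21]
  10 → side 8 (new)  [load 10/21]
  9 → side 8  [load 19/21]
  7 → side 5  [load 21/21]
  5 → side 6  [load 19/21]
8 tape sides opened.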